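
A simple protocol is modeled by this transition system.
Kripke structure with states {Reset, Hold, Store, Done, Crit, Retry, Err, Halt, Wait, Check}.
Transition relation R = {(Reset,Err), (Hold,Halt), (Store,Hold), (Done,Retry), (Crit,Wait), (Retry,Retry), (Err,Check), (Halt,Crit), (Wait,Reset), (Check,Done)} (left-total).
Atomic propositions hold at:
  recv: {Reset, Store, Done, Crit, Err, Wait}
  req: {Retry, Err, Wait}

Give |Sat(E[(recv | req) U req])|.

6

Sat(recv | req) = {Reset, Store, Done, Crit, Retry, Err, Wait}
E[(recv | req) U req]: least fixpoint, start Z0 = Sat(req) = {Retry, Err, Wait}, add states in Sat(recv | req) with some successor in Z. Z1 = {Reset, Done, Crit, Retry, Err, Wait}; fixed.
Sat(E[(recv | req) U req]) = {Reset, Done, Crit, Retry, Err, Wait}
|Sat(E[(recv | req) U req])| = |{Reset, Done, Crit, Retry, Err, Wait}| = 6.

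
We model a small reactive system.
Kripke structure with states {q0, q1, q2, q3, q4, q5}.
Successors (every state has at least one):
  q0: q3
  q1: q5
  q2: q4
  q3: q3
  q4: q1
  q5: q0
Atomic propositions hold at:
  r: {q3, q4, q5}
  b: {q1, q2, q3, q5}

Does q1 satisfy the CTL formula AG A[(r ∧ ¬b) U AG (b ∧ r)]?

No

Sat(¬b) = {q0, q4}
Sat(r ∧ ¬b) = {q4}
Sat(b ∧ r) = {q3, q5}
AG (b ∧ r): greatest fixpoint, start Z0 = {q3, q5}, keep only states in Sat with every successor in Z. Z1 = {q3}; fixed.
Sat(AG (b ∧ r)) = {q3}
A[(r ∧ ¬b) U AG (b ∧ r)]: least fixpoint, start Z0 = Sat(AG (b ∧ r)) = {q3}, add states in Sat(r ∧ ¬b) with every successor in Z. Already a fixed point.
Sat(A[(r ∧ ¬b) U AG (b ∧ r)]) = {q3}
AG A[(r ∧ ¬b) U AG (b ∧ r)]: greatest fixpoint, start Z0 = {q3}, keep only states in Sat with every successor in Z. Already a fixed point.
Sat(AG A[(r ∧ ¬b) U AG (b ∧ r)]) = {q3}
q1 ∉ Sat(AG A[(r ∧ ¬b) U AG (b ∧ r)]) = {q3}, so the formula does not hold at q1.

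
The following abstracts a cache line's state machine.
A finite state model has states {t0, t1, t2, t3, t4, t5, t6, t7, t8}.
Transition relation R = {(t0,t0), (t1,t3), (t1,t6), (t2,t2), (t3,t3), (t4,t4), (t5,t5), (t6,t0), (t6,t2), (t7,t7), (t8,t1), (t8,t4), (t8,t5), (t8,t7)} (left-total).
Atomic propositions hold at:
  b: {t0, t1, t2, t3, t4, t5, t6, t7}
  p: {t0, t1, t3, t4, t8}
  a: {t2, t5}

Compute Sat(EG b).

{t0, t1, t2, t3, t4, t5, t6, t7}

EG b: greatest fixpoint, start Z0 = {t0, t1, t2, t3, t4, t5, t6, t7}, keep only states in Sat with some successor in Z. Already a fixed point.
Sat(EG b) = {t0, t1, t2, t3, t4, t5, t6, t7}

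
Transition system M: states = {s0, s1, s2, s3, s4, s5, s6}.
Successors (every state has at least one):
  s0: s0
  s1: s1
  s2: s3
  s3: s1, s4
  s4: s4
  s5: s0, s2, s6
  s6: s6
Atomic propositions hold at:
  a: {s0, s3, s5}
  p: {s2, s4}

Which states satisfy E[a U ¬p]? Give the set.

{s0, s1, s3, s5, s6}

Sat(¬p) = {s0, s1, s3, s5, s6}
E[a U ¬p]: least fixpoint, start Z0 = Sat(¬p) = {s0, s1, s3, s5, s6}, add states in Sat(a) with some successor in Z. Already a fixed point.
Sat(E[a U ¬p]) = {s0, s1, s3, s5, s6}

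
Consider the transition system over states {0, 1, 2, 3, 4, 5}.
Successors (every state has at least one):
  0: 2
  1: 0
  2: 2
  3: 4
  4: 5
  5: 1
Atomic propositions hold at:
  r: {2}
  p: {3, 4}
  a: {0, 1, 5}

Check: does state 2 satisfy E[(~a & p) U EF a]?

No

Sat(~a) = {2, 3, 4}
Sat(~a & p) = {3, 4}
EF a: least fixpoint, start Z0 = {0, 1, 5}, add states with some successor in Z. Z1 = {0, 1, 4, 5}; Z2 = {0, 1, 3, 4, 5}; fixed.
Sat(EF a) = {0, 1, 3, 4, 5}
E[(~a & p) U EF a]: least fixpoint, start Z0 = Sat(EF a) = {0, 1, 3, 4, 5}, add states in Sat(~a & p) with some successor in Z. Already a fixed point.
Sat(E[(~a & p) U EF a]) = {0, 1, 3, 4, 5}
2 ∉ Sat(E[(~a & p) U EF a]) = {0, 1, 3, 4, 5}, so the formula does not hold at 2.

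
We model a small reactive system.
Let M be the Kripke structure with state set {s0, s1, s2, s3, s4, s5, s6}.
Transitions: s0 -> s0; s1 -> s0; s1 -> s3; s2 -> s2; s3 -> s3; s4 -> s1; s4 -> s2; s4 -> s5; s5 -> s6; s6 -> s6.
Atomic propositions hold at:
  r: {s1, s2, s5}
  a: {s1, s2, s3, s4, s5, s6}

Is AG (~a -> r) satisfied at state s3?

Sat(~a) = {s0}
Sat(~a -> r) = {s1, s2, s3, s4, s5, s6}
AG (~a -> r): greatest fixpoint, start Z0 = {s1, s2, s3, s4, s5, s6}, keep only states in Sat with every successor in Z. Z1 = {s2, s3, s4, s5, s6}; Z2 = {s2, s3, s5, s6}; fixed.
Sat(AG (~a -> r)) = {s2, s3, s5, s6}
s3 ∈ Sat(AG (~a -> r)) = {s2, s3, s5, s6}, so the formula holds at s3.

Yes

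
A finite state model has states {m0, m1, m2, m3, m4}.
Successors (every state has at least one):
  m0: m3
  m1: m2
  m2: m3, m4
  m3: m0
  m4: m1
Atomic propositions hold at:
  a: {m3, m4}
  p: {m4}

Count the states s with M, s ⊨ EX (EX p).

1

Sat(EX p) = {s : some successor in {m4}} = {m2}
Sat(EX (EX p)) = {s : some successor in {m2}} = {m1}
|Sat(EX (EX p))| = |{m1}| = 1.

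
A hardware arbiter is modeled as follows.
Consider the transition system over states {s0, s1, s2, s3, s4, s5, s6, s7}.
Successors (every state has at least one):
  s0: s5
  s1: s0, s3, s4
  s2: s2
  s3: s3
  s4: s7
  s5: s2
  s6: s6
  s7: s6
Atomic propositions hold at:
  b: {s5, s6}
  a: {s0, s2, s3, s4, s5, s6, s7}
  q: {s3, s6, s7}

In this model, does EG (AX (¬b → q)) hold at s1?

No

Sat(¬b) = {s0, s1, s2, s3, s4, s7}
Sat(¬b → q) = {s3, s5, s6, s7}
Sat(AX (¬b → q)) = {s : every successor in {s3, s5, s6, s7}} = {s0, s3, s4, s6, s7}
EG (AX (¬b → q)): greatest fixpoint, start Z0 = {s0, s3, s4, s6, s7}, keep only states in Sat with some successor in Z. Z1 = {s3, s4, s6, s7}; fixed.
Sat(EG (AX (¬b → q))) = {s3, s4, s6, s7}
s1 ∉ Sat(EG (AX (¬b → q))) = {s3, s4, s6, s7}, so the formula does not hold at s1.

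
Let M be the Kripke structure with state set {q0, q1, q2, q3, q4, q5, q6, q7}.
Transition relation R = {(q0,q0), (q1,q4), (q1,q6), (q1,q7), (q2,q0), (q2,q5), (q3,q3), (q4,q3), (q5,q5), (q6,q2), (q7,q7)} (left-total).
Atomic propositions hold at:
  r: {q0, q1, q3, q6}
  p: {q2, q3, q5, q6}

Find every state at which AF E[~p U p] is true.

{q1, q2, q3, q4, q5, q6}

Sat(~p) = {q0, q1, q4, q7}
E[~p U p]: least fixpoint, start Z0 = Sat(p) = {q2, q3, q5, q6}, add states in Sat(~p) with some successor in Z. Z1 = {q1, q2, q3, q4, q5, q6}; fixed.
Sat(E[~p U p]) = {q1, q2, q3, q4, q5, q6}
AF E[~p U p]: least fixpoint, start Z0 = {q1, q2, q3, q4, q5, q6}, add states with every successor in Z. Already a fixed point.
Sat(AF E[~p U p]) = {q1, q2, q3, q4, q5, q6}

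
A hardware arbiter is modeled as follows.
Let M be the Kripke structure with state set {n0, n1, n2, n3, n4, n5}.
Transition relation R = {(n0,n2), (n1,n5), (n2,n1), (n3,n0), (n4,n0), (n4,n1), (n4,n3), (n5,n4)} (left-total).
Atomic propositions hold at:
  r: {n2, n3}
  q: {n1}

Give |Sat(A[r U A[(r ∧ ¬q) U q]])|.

2

Sat(¬q) = {n0, n2, n3, n4, n5}
Sat(r ∧ ¬q) = {n2, n3}
A[(r ∧ ¬q) U q]: least fixpoint, start Z0 = Sat(q) = {n1}, add states in Sat(r ∧ ¬q) with every successor in Z. Z1 = {n1, n2}; fixed.
Sat(A[(r ∧ ¬q) U q]) = {n1, n2}
A[r U A[(r ∧ ¬q) U q]]: least fixpoint, start Z0 = Sat(A[(r ∧ ¬q) U q]) = {n1, n2}, add states in Sat(r) with every successor in Z. Already a fixed point.
Sat(A[r U A[(r ∧ ¬q) U q]]) = {n1, n2}
|Sat(A[r U A[(r ∧ ¬q) U q]])| = |{n1, n2}| = 2.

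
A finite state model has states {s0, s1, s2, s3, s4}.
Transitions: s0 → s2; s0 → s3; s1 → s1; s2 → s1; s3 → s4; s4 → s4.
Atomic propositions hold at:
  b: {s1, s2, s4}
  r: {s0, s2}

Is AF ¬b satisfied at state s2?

Sat(¬b) = {s0, s3}
AF ¬b: least fixpoint, start Z0 = {s0, s3}, add states with every successor in Z. Already a fixed point.
Sat(AF ¬b) = {s0, s3}
s2 ∉ Sat(AF ¬b) = {s0, s3}, so the formula does not hold at s2.

No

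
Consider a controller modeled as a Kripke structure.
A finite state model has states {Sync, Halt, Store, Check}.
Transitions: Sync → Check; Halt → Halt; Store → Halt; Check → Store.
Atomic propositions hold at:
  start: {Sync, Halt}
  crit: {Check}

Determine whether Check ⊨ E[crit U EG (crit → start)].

Yes

Sat(crit → start) = {Sync, Halt, Store}
EG (crit → start): greatest fixpoint, start Z0 = {Sync, Halt, Store}, keep only states in Sat with some successor in Z. Z1 = {Halt, Store}; fixed.
Sat(EG (crit → start)) = {Halt, Store}
E[crit U EG (crit → start)]: least fixpoint, start Z0 = Sat(EG (crit → start)) = {Halt, Store}, add states in Sat(crit) with some successor in Z. Z1 = {Halt, Store, Check}; fixed.
Sat(E[crit U EG (crit → start)]) = {Halt, Store, Check}
Check ∈ Sat(E[crit U EG (crit → start)]) = {Halt, Store, Check}, so the formula holds at Check.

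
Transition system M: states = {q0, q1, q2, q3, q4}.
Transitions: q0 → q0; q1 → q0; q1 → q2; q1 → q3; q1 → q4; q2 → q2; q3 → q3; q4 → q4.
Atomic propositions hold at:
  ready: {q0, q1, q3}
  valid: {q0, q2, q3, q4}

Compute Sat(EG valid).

{q0, q2, q3, q4}

EG valid: greatest fixpoint, start Z0 = {q0, q2, q3, q4}, keep only states in Sat with some successor in Z. Already a fixed point.
Sat(EG valid) = {q0, q2, q3, q4}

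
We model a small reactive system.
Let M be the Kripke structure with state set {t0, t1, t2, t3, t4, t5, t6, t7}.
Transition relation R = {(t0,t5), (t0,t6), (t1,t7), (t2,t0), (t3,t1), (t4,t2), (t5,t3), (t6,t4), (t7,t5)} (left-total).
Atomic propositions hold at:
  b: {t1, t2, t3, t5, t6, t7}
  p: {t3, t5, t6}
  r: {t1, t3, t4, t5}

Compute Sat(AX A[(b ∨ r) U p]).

Sat(b ∨ r) = {t1, t2, t3, t4, t5, t6, t7}
A[(b ∨ r) U p]: least fixpoint, start Z0 = Sat(p) = {t3, t5, t6}, add states in Sat(b ∨ r) with every successor in Z. Z1 = {t3, t5, t6, t7}; Z2 = {t1, t3, t5, t6, t7}; fixed.
Sat(A[(b ∨ r) U p]) = {t1, t3, t5, t6, t7}
Sat(AX A[(b ∨ r) U p]) = {s : every successor in {t1, t3, t5, t6, t7}} = {t0, t1, t3, t5, t7}

{t0, t1, t3, t5, t7}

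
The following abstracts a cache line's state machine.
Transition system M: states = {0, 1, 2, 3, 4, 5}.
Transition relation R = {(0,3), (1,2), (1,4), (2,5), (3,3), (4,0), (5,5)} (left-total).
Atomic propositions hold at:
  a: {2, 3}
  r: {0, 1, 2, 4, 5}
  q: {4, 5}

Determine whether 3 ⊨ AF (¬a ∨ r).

Sat(¬a) = {0, 1, 4, 5}
Sat(¬a ∨ r) = {0, 1, 2, 4, 5}
AF (¬a ∨ r): least fixpoint, start Z0 = {0, 1, 2, 4, 5}, add states with every successor in Z. Already a fixed point.
Sat(AF (¬a ∨ r)) = {0, 1, 2, 4, 5}
3 ∉ Sat(AF (¬a ∨ r)) = {0, 1, 2, 4, 5}, so the formula does not hold at 3.

No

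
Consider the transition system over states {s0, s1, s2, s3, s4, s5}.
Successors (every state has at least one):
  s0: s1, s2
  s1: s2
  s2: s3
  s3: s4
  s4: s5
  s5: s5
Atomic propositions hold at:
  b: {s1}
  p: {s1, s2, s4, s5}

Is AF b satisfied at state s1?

Yes

AF b: least fixpoint, start Z0 = {s1}, add states with every successor in Z. Already a fixed point.
Sat(AF b) = {s1}
s1 ∈ Sat(AF b) = {s1}, so the formula holds at s1.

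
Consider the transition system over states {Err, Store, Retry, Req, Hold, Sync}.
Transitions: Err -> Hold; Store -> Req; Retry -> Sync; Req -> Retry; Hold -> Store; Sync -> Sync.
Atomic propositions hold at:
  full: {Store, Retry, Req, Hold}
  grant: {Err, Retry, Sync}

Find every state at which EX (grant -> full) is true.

{Err, Store, Req, Hold}

Sat(grant -> full) = {Store, Retry, Req, Hold}
Sat(EX (grant -> full)) = {s : some successor in {Store, Retry, Req, Hold}} = {Err, Store, Req, Hold}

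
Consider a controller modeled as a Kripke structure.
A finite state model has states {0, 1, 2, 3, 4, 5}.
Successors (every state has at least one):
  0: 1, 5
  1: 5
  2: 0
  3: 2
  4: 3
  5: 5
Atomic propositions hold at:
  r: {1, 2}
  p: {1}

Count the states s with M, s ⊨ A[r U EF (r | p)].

Sat(r | p) = {1, 2}
EF (r | p): least fixpoint, start Z0 = {1, 2}, add states with some successor in Z. Z1 = {0, 1, 2, 3}; Z2 = {0, 1, 2, 3, 4}; fixed.
Sat(EF (r | p)) = {0, 1, 2, 3, 4}
A[r U EF (r | p)]: least fixpoint, start Z0 = Sat(EF (r | p)) = {0, 1, 2, 3, 4}, add states in Sat(r) with every successor in Z. Already a fixed point.
Sat(A[r U EF (r | p)]) = {0, 1, 2, 3, 4}
|Sat(A[r U EF (r | p)])| = |{0, 1, 2, 3, 4}| = 5.

5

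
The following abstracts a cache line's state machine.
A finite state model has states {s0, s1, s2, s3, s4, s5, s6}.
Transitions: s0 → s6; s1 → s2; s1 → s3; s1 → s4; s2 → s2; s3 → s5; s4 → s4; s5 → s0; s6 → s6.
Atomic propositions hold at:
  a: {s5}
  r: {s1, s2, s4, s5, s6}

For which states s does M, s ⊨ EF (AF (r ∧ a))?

{s1, s3, s5}

Sat(r ∧ a) = {s5}
AF (r ∧ a): least fixpoint, start Z0 = {s5}, add states with every successor in Z. Z1 = {s3, s5}; fixed.
Sat(AF (r ∧ a)) = {s3, s5}
EF (AF (r ∧ a)): least fixpoint, start Z0 = {s3, s5}, add states with some successor in Z. Z1 = {s1, s3, s5}; fixed.
Sat(EF (AF (r ∧ a))) = {s1, s3, s5}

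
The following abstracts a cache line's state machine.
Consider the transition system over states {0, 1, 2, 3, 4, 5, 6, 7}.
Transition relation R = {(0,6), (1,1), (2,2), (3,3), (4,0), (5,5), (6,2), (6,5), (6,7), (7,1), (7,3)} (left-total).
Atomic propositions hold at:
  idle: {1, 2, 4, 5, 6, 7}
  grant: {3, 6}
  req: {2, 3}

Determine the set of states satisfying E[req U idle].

{1, 2, 4, 5, 6, 7}

E[req U idle]: least fixpoint, start Z0 = Sat(idle) = {1, 2, 4, 5, 6, 7}, add states in Sat(req) with some successor in Z. Already a fixed point.
Sat(E[req U idle]) = {1, 2, 4, 5, 6, 7}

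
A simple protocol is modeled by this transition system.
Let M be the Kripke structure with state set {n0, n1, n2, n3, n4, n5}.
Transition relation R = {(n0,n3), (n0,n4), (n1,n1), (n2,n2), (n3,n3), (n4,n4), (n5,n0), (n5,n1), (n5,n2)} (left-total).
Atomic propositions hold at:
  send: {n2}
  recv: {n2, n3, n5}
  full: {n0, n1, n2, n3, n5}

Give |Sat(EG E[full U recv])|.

4

E[full U recv]: least fixpoint, start Z0 = Sat(recv) = {n2, n3, n5}, add states in Sat(full) with some successor in Z. Z1 = {n0, n2, n3, n5}; fixed.
Sat(E[full U recv]) = {n0, n2, n3, n5}
EG E[full U recv]: greatest fixpoint, start Z0 = {n0, n2, n3, n5}, keep only states in Sat with some successor in Z. Already a fixed point.
Sat(EG E[full U recv]) = {n0, n2, n3, n5}
|Sat(EG E[full U recv])| = |{n0, n2, n3, n5}| = 4.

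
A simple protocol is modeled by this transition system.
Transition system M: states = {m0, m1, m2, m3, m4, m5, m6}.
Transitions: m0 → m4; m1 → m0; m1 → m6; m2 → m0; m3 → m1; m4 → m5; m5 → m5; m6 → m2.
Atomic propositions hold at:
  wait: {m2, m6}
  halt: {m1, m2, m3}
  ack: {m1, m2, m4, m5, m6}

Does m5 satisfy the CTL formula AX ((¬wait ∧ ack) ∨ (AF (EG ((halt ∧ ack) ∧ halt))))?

Yes

Sat(¬wait) = {m0, m1, m3, m4, m5}
Sat(¬wait ∧ ack) = {m1, m4, m5}
Sat(halt ∧ ack) = {m1, m2}
Sat((halt ∧ ack) ∧ halt) = {m1, m2}
EG ((halt ∧ ack) ∧ halt): greatest fixpoint, start Z0 = {m1, m2}, keep only states in Sat with some successor in Z. Z1 = ∅; fixed.
Sat(EG ((halt ∧ ack) ∧ halt)) = ∅
AF (EG ((halt ∧ ack) ∧ halt)): least fixpoint, start Z0 = ∅, add states with every successor in Z. Already a fixed point.
Sat(AF (EG ((halt ∧ ack) ∧ halt))) = ∅
Sat((¬wait ∧ ack) ∨ (AF (EG ((halt ∧ ack) ∧ halt)))) = {m1, m4, m5}
Sat(AX ((¬wait ∧ ack) ∨ (AF (EG ((halt ∧ ack) ∧ halt))))) = {s : every successor in {m1, m4, m5}} = {m0, m3, m4, m5}
m5 ∈ Sat(AX ((¬wait ∧ ack) ∨ (AF (EG ((halt ∧ ack) ∧ halt))))) = {m0, m3, m4, m5}, so the formula holds at m5.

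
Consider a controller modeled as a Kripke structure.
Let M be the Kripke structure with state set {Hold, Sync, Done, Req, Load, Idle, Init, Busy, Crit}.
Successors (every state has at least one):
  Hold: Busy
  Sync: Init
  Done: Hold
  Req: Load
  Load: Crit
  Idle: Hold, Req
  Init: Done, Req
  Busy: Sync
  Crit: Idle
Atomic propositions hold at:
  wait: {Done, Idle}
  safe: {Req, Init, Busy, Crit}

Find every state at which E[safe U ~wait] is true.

Sat(~wait) = {Hold, Sync, Req, Load, Init, Busy, Crit}
E[safe U ~wait]: least fixpoint, start Z0 = Sat(~wait) = {Hold, Sync, Req, Load, Init, Busy, Crit}, add states in Sat(safe) with some successor in Z. Already a fixed point.
Sat(E[safe U ~wait]) = {Hold, Sync, Req, Load, Init, Busy, Crit}

{Hold, Sync, Req, Load, Init, Busy, Crit}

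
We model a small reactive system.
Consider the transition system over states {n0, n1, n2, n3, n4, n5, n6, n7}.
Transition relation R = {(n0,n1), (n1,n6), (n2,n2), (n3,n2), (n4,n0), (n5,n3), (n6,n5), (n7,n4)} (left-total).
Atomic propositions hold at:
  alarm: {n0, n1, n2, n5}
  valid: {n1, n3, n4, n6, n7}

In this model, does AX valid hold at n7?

Sat(AX valid) = {s : every successor in {n1, n3, n4, n6, n7}} = {n0, n1, n5, n7}
n7 ∈ Sat(AX valid) = {n0, n1, n5, n7}, so the formula holds at n7.

Yes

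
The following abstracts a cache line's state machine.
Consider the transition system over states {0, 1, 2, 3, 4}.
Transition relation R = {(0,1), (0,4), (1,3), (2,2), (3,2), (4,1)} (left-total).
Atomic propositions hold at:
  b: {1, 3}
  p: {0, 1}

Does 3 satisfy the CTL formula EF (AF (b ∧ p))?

No

Sat(b ∧ p) = {1}
AF (b ∧ p): least fixpoint, start Z0 = {1}, add states with every successor in Z. Z1 = {1, 4}; Z2 = {0, 1, 4}; fixed.
Sat(AF (b ∧ p)) = {0, 1, 4}
EF (AF (b ∧ p)): least fixpoint, start Z0 = {0, 1, 4}, add states with some successor in Z. Already a fixed point.
Sat(EF (AF (b ∧ p))) = {0, 1, 4}
3 ∉ Sat(EF (AF (b ∧ p))) = {0, 1, 4}, so the formula does not hold at 3.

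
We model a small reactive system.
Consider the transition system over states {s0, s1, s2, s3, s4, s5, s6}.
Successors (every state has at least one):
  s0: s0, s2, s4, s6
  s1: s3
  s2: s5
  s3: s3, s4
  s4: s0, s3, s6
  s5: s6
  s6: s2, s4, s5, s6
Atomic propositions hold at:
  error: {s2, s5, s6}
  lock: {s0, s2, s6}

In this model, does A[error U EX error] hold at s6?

Yes

Sat(EX error) = {s : some successor in {s2, s5, s6}} = {s0, s2, s4, s5, s6}
A[error U EX error]: least fixpoint, start Z0 = Sat(EX error) = {s0, s2, s4, s5, s6}, add states in Sat(error) with every successor in Z. Already a fixed point.
Sat(A[error U EX error]) = {s0, s2, s4, s5, s6}
s6 ∈ Sat(A[error U EX error]) = {s0, s2, s4, s5, s6}, so the formula holds at s6.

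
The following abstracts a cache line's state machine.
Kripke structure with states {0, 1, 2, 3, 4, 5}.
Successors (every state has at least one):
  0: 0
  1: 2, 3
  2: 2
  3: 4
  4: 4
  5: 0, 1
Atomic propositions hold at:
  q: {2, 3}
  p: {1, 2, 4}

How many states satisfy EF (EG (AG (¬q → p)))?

Sat(¬q) = {0, 1, 4, 5}
Sat(¬q → p) = {1, 2, 3, 4}
AG (¬q → p): greatest fixpoint, start Z0 = {1, 2, 3, 4}, keep only states in Sat with every successor in Z. Already a fixed point.
Sat(AG (¬q → p)) = {1, 2, 3, 4}
EG (AG (¬q → p)): greatest fixpoint, start Z0 = {1, 2, 3, 4}, keep only states in Sat with some successor in Z. Already a fixed point.
Sat(EG (AG (¬q → p))) = {1, 2, 3, 4}
EF (EG (AG (¬q → p))): least fixpoint, start Z0 = {1, 2, 3, 4}, add states with some successor in Z. Z1 = {1, 2, 3, 4, 5}; fixed.
Sat(EF (EG (AG (¬q → p)))) = {1, 2, 3, 4, 5}
|Sat(EF (EG (AG (¬q → p))))| = |{1, 2, 3, 4, 5}| = 5.

5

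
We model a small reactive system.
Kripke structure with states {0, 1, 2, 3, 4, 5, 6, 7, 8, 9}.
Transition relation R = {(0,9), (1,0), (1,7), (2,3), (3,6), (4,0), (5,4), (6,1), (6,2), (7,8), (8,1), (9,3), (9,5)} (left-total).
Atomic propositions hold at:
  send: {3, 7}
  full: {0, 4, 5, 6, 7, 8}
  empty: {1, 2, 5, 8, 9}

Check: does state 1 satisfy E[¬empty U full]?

Sat(¬empty) = {0, 3, 4, 6, 7}
E[¬empty U full]: least fixpoint, start Z0 = Sat(full) = {0, 4, 5, 6, 7, 8}, add states in Sat(¬empty) with some successor in Z. Z1 = {0, 3, 4, 5, 6, 7, 8}; fixed.
Sat(E[¬empty U full]) = {0, 3, 4, 5, 6, 7, 8}
1 ∉ Sat(E[¬empty U full]) = {0, 3, 4, 5, 6, 7, 8}, so the formula does not hold at 1.

No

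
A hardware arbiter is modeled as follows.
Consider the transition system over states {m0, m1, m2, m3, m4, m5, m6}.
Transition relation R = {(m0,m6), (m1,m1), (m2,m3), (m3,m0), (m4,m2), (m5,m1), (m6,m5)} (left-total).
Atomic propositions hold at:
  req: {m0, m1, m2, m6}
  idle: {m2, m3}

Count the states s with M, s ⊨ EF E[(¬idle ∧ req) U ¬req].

6

Sat(¬idle) = {m0, m1, m4, m5, m6}
Sat(¬idle ∧ req) = {m0, m1, m6}
Sat(¬req) = {m3, m4, m5}
E[(¬idle ∧ req) U ¬req]: least fixpoint, start Z0 = Sat(¬req) = {m3, m4, m5}, add states in Sat(¬idle ∧ req) with some successor in Z. Z1 = {m3, m4, m5, m6}; Z2 = {m0, m3, m4, m5, m6}; fixed.
Sat(E[(¬idle ∧ req) U ¬req]) = {m0, m3, m4, m5, m6}
EF E[(¬idle ∧ req) U ¬req]: least fixpoint, start Z0 = {m0, m3, m4, m5, m6}, add states with some successor in Z. Z1 = {m0, m2, m3, m4, m5, m6}; fixed.
Sat(EF E[(¬idle ∧ req) U ¬req]) = {m0, m2, m3, m4, m5, m6}
|Sat(EF E[(¬idle ∧ req) U ¬req])| = |{m0, m2, m3, m4, m5, m6}| = 6.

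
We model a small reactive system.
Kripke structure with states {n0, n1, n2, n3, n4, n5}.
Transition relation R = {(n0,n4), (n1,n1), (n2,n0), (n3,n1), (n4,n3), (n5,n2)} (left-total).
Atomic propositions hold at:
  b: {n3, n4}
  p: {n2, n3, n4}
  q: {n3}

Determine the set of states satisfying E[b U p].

{n2, n3, n4}

E[b U p]: least fixpoint, start Z0 = Sat(p) = {n2, n3, n4}, add states in Sat(b) with some successor in Z. Already a fixed point.
Sat(E[b U p]) = {n2, n3, n4}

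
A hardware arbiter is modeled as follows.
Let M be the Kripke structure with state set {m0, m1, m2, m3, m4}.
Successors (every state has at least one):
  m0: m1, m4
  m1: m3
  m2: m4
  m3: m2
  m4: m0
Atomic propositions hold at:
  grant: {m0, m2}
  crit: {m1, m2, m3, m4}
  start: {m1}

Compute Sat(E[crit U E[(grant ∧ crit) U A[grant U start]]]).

Sat(grant ∧ crit) = {m2}
A[grant U start]: least fixpoint, start Z0 = Sat(start) = {m1}, add states in Sat(grant) with every successor in Z. Already a fixed point.
Sat(A[grant U start]) = {m1}
E[(grant ∧ crit) U A[grant U start]]: least fixpoint, start Z0 = Sat(A[grant U start]) = {m1}, add states in Sat(grant ∧ crit) with some successor in Z. Already a fixed point.
Sat(E[(grant ∧ crit) U A[grant U start]]) = {m1}
E[crit U E[(grant ∧ crit) U A[grant U start]]]: least fixpoint, start Z0 = Sat(E[(grant ∧ crit) U A[grant U start]]) = {m1}, add states in Sat(crit) with some successor in Z. Already a fixed point.
Sat(E[crit U E[(grant ∧ crit) U A[grant U start]]]) = {m1}

{m1}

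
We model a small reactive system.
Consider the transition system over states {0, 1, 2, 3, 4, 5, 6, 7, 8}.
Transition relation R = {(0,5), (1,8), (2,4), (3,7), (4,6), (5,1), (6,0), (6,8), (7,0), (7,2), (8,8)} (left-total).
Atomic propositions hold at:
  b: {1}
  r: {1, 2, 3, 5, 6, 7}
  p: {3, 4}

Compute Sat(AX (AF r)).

AF r: least fixpoint, start Z0 = {1, 2, 3, 5, 6, 7}, add states with every successor in Z. Z1 = {0, 1, 2, 3, 4, 5, 6, 7}; fixed.
Sat(AF r) = {0, 1, 2, 3, 4, 5, 6, 7}
Sat(AX (AF r)) = {s : every successor in {0, 1, 2, 3, 4, 5, 6, 7}} = {0, 2, 3, 4, 5, 7}

{0, 2, 3, 4, 5, 7}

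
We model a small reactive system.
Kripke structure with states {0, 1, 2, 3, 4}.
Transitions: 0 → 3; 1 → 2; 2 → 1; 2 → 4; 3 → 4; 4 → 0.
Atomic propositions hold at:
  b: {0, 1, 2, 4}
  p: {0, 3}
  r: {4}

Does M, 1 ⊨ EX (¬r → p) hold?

Sat(¬r) = {0, 1, 2, 3}
Sat(¬r → p) = {0, 3, 4}
Sat(EX (¬r → p)) = {s : some successor in {0, 3, 4}} = {0, 2, 3, 4}
1 ∉ Sat(EX (¬r → p)) = {0, 2, 3, 4}, so the formula does not hold at 1.

No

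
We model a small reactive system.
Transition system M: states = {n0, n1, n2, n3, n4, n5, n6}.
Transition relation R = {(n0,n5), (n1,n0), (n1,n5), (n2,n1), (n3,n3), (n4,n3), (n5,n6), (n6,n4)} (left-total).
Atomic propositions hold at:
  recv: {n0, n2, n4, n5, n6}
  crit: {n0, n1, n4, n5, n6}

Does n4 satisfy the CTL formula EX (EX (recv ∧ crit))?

No

Sat(recv ∧ crit) = {n0, n4, n5, n6}
Sat(EX (recv ∧ crit)) = {s : some successor in {n0, n4, n5, n6}} = {n0, n1, n5, n6}
Sat(EX (EX (recv ∧ crit))) = {s : some successor in {n0, n1, n5, n6}} = {n0, n1, n2, n5}
n4 ∉ Sat(EX (EX (recv ∧ crit))) = {n0, n1, n2, n5}, so the formula does not hold at n4.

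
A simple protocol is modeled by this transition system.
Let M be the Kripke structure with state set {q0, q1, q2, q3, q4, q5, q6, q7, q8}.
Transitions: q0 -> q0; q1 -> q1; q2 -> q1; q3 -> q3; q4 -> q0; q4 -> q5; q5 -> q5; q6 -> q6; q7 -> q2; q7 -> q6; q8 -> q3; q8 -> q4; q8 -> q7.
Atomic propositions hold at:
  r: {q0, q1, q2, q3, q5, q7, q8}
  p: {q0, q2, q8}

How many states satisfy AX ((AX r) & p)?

Sat(AX r) = {s : every successor in {q0, q1, q2, q3, q5, q7, q8}} = {q0, q1, q2, q3, q4, q5}
Sat((AX r) & p) = {q0, q2}
Sat(AX ((AX r) & p)) = {s : every successor in {q0, q2}} = {q0}
|Sat(AX ((AX r) & p))| = |{q0}| = 1.

1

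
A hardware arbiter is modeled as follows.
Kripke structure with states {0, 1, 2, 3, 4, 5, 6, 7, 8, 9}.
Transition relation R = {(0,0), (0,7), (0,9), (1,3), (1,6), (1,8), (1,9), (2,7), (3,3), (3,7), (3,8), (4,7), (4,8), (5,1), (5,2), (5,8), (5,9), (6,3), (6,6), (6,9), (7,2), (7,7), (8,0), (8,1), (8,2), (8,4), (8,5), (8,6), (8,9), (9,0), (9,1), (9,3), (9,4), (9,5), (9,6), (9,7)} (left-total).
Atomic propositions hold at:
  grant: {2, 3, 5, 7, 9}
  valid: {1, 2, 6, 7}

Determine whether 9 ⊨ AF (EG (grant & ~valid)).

Sat(~valid) = {0, 3, 4, 5, 8, 9}
Sat(grant & ~valid) = {3, 5, 9}
EG (grant & ~valid): greatest fixpoint, start Z0 = {3, 5, 9}, keep only states in Sat with some successor in Z. Already a fixed point.
Sat(EG (grant & ~valid)) = {3, 5, 9}
AF (EG (grant & ~valid)): least fixpoint, start Z0 = {3, 5, 9}, add states with every successor in Z. Already a fixed point.
Sat(AF (EG (grant & ~valid))) = {3, 5, 9}
9 ∈ Sat(AF (EG (grant & ~valid))) = {3, 5, 9}, so the formula holds at 9.

Yes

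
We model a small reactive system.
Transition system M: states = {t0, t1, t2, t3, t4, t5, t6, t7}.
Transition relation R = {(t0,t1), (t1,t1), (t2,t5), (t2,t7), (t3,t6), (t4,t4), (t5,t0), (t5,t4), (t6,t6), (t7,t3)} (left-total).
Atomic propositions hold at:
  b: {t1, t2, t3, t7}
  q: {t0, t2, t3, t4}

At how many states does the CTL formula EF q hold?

6

EF q: least fixpoint, start Z0 = {t0, t2, t3, t4}, add states with some successor in Z. Z1 = {t0, t2, t3, t4, t5, t7}; fixed.
Sat(EF q) = {t0, t2, t3, t4, t5, t7}
|Sat(EF q)| = |{t0, t2, t3, t4, t5, t7}| = 6.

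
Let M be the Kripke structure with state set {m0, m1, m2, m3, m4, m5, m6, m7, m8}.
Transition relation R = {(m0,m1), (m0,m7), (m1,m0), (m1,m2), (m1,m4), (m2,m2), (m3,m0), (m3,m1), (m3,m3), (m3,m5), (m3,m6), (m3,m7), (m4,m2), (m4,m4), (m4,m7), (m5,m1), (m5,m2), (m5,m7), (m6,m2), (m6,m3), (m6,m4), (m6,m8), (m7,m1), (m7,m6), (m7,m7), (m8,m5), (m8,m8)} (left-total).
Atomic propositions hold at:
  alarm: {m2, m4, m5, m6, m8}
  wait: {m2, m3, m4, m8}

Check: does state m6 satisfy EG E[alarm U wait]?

Yes

E[alarm U wait]: least fixpoint, start Z0 = Sat(wait) = {m2, m3, m4, m8}, add states in Sat(alarm) with some successor in Z. Z1 = {m2, m3, m4, m5, m6, m8}; fixed.
Sat(E[alarm U wait]) = {m2, m3, m4, m5, m6, m8}
EG E[alarm U wait]: greatest fixpoint, start Z0 = {m2, m3, m4, m5, m6, m8}, keep only states in Sat with some successor in Z. Already a fixed point.
Sat(EG E[alarm U wait]) = {m2, m3, m4, m5, m6, m8}
m6 ∈ Sat(EG E[alarm U wait]) = {m2, m3, m4, m5, m6, m8}, so the formula holds at m6.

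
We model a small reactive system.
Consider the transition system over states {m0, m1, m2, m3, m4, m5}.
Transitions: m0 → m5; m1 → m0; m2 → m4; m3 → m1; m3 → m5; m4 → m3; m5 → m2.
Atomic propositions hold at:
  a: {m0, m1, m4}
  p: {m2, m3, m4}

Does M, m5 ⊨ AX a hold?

Sat(AX a) = {s : every successor in {m0, m1, m4}} = {m1, m2}
m5 ∉ Sat(AX a) = {m1, m2}, so the formula does not hold at m5.

No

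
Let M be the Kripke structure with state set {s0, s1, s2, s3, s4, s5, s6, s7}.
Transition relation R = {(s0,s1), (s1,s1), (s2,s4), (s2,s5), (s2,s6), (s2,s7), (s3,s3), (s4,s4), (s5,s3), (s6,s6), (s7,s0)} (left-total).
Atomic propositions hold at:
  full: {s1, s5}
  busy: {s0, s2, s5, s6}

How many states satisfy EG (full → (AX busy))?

4

Sat(AX busy) = {s : every successor in {s0, s2, s5, s6}} = {s6, s7}
Sat(full → (AX busy)) = {s0, s2, s3, s4, s6, s7}
EG (full → (AX busy)): greatest fixpoint, start Z0 = {s0, s2, s3, s4, s6, s7}, keep only states in Sat with some successor in Z. Z1 = {s2, s3, s4, s6, s7}; Z2 = {s2, s3, s4, s6}; fixed.
Sat(EG (full → (AX busy))) = {s2, s3, s4, s6}
|Sat(EG (full → (AX busy)))| = |{s2, s3, s4, s6}| = 4.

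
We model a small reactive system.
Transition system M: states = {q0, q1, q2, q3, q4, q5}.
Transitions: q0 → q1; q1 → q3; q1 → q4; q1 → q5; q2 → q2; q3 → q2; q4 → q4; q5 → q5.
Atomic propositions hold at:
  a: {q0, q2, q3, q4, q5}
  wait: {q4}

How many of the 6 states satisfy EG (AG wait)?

AG wait: greatest fixpoint, start Z0 = {q4}, keep only states in Sat with every successor in Z. Already a fixed point.
Sat(AG wait) = {q4}
EG (AG wait): greatest fixpoint, start Z0 = {q4}, keep only states in Sat with some successor in Z. Already a fixed point.
Sat(EG (AG wait)) = {q4}
|Sat(EG (AG wait))| = |{q4}| = 1.

1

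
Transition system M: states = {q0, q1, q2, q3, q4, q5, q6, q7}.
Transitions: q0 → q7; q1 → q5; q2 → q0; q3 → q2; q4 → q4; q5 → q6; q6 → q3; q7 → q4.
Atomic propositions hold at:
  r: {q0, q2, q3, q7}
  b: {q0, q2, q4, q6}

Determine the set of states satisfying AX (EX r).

{q2, q3, q5, q6}

Sat(EX r) = {s : some successor in {q0, q2, q3, q7}} = {q0, q2, q3, q6}
Sat(AX (EX r)) = {s : every successor in {q0, q2, q3, q6}} = {q2, q3, q5, q6}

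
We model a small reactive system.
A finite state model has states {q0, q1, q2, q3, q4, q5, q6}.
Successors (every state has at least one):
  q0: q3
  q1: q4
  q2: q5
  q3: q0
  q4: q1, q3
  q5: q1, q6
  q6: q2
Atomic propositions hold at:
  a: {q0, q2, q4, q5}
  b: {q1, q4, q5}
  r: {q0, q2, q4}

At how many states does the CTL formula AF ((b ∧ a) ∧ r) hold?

Sat(b ∧ a) = {q4, q5}
Sat((b ∧ a) ∧ r) = {q4}
AF ((b ∧ a) ∧ r): least fixpoint, start Z0 = {q4}, add states with every successor in Z. Z1 = {q1, q4}; fixed.
Sat(AF ((b ∧ a) ∧ r)) = {q1, q4}
|Sat(AF ((b ∧ a) ∧ r))| = |{q1, q4}| = 2.

2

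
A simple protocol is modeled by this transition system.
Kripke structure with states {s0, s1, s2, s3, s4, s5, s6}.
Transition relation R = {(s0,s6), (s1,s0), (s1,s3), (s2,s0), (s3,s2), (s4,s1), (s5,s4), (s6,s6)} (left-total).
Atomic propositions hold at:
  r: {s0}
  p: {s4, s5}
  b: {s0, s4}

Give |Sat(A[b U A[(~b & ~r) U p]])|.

2

Sat(~b) = {s1, s2, s3, s5, s6}
Sat(~r) = {s1, s2, s3, s4, s5, s6}
Sat(~b & ~r) = {s1, s2, s3, s5, s6}
A[(~b & ~r) U p]: least fixpoint, start Z0 = Sat(p) = {s4, s5}, add states in Sat(~b & ~r) with every successor in Z. Already a fixed point.
Sat(A[(~b & ~r) U p]) = {s4, s5}
A[b U A[(~b & ~r) U p]]: least fixpoint, start Z0 = Sat(A[(~b & ~r) U p]) = {s4, s5}, add states in Sat(b) with every successor in Z. Already a fixed point.
Sat(A[b U A[(~b & ~r) U p]]) = {s4, s5}
|Sat(A[b U A[(~b & ~r) U p]])| = |{s4, s5}| = 2.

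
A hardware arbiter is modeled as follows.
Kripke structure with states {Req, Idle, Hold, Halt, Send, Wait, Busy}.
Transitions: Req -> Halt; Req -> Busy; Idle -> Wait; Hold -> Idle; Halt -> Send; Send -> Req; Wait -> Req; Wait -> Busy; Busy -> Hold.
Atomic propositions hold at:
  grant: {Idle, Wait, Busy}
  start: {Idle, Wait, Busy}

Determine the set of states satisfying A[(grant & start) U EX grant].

{Req, Idle, Hold, Wait, Busy}

Sat(grant & start) = {Idle, Wait, Busy}
Sat(EX grant) = {s : some successor in {Idle, Wait, Busy}} = {Req, Idle, Hold, Wait}
A[(grant & start) U EX grant]: least fixpoint, start Z0 = Sat(EX grant) = {Req, Idle, Hold, Wait}, add states in Sat(grant & start) with every successor in Z. Z1 = {Req, Idle, Hold, Wait, Busy}; fixed.
Sat(A[(grant & start) U EX grant]) = {Req, Idle, Hold, Wait, Busy}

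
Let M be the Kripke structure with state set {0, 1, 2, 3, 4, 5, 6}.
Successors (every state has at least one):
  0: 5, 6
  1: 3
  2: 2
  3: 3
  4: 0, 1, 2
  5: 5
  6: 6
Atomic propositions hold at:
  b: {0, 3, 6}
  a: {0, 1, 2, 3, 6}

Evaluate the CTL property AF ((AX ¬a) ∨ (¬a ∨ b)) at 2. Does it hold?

Sat(¬a) = {4, 5}
Sat(AX ¬a) = {s : every successor in {4, 5}} = {5}
Sat(¬a ∨ b) = {0, 3, 4, 5, 6}
Sat((AX ¬a) ∨ (¬a ∨ b)) = {0, 3, 4, 5, 6}
AF ((AX ¬a) ∨ (¬a ∨ b)): least fixpoint, start Z0 = {0, 3, 4, 5, 6}, add states with every successor in Z. Z1 = {0, 1, 3, 4, 5, 6}; fixed.
Sat(AF ((AX ¬a) ∨ (¬a ∨ b))) = {0, 1, 3, 4, 5, 6}
2 ∉ Sat(AF ((AX ¬a) ∨ (¬a ∨ b))) = {0, 1, 3, 4, 5, 6}, so the formula does not hold at 2.

No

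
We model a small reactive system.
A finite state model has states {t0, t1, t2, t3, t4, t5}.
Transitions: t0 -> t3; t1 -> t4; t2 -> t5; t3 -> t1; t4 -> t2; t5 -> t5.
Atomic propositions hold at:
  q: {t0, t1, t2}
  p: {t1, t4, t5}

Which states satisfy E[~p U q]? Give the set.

Sat(~p) = {t0, t2, t3}
E[~p U q]: least fixpoint, start Z0 = Sat(q) = {t0, t1, t2}, add states in Sat(~p) with some successor in Z. Z1 = {t0, t1, t2, t3}; fixed.
Sat(E[~p U q]) = {t0, t1, t2, t3}

{t0, t1, t2, t3}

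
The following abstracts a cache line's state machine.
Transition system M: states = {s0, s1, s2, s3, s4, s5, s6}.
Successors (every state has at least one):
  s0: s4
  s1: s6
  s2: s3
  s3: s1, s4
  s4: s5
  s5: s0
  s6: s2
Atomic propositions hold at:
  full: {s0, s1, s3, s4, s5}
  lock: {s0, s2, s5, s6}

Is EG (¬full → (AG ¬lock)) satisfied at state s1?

No

Sat(¬full) = {s2, s6}
Sat(¬lock) = {s1, s3, s4}
AG ¬lock: greatest fixpoint, start Z0 = {s1, s3, s4}, keep only states in Sat with every successor in Z. Z1 = {s3}; Z2 = ∅; fixed.
Sat(AG ¬lock) = ∅
Sat(¬full → (AG ¬lock)) = {s0, s1, s3, s4, s5}
EG (¬full → (AG ¬lock)): greatest fixpoint, start Z0 = {s0, s1, s3, s4, s5}, keep only states in Sat with some successor in Z. Z1 = {s0, s3, s4, s5}; fixed.
Sat(EG (¬full → (AG ¬lock))) = {s0, s3, s4, s5}
s1 ∉ Sat(EG (¬full → (AG ¬lock))) = {s0, s3, s4, s5}, so the formula does not hold at s1.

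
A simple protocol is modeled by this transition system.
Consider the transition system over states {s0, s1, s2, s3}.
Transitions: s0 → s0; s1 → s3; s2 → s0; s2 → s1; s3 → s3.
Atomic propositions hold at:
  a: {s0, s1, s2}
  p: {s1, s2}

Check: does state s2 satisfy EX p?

Yes

Sat(EX p) = {s : some successor in {s1, s2}} = {s2}
s2 ∈ Sat(EX p) = {s2}, so the formula holds at s2.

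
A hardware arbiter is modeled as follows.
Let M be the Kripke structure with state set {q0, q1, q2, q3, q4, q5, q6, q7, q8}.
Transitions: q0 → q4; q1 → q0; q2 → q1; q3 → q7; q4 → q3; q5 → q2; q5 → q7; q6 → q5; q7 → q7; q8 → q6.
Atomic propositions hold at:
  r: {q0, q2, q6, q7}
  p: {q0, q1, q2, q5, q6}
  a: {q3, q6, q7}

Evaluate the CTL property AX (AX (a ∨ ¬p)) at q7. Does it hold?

Yes

Sat(¬p) = {q3, q4, q7, q8}
Sat(a ∨ ¬p) = {q3, q4, q6, q7, q8}
Sat(AX (a ∨ ¬p)) = {s : every successor in {q3, q4, q6, q7, q8}} = {q0, q3, q4, q7, q8}
Sat(AX (AX (a ∨ ¬p))) = {s : every successor in {q0, q3, q4, q7, q8}} = {q0, q1, q3, q4, q7}
q7 ∈ Sat(AX (AX (a ∨ ¬p))) = {q0, q1, q3, q4, q7}, so the formula holds at q7.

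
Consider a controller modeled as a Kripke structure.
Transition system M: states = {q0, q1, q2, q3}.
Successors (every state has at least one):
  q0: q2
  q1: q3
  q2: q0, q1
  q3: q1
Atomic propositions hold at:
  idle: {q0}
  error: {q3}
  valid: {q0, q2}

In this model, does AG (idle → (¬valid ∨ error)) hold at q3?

Yes

Sat(¬valid) = {q1, q3}
Sat(¬valid ∨ error) = {q1, q3}
Sat(idle → (¬valid ∨ error)) = {q1, q2, q3}
AG (idle → (¬valid ∨ error)): greatest fixpoint, start Z0 = {q1, q2, q3}, keep only states in Sat with every successor in Z. Z1 = {q1, q3}; fixed.
Sat(AG (idle → (¬valid ∨ error))) = {q1, q3}
q3 ∈ Sat(AG (idle → (¬valid ∨ error))) = {q1, q3}, so the formula holds at q3.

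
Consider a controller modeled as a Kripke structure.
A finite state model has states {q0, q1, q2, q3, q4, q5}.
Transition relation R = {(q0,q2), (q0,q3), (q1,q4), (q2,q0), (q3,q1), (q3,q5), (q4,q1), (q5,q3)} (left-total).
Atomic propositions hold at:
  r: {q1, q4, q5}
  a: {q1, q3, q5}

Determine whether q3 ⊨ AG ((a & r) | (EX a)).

Sat(a & r) = {q1, q5}
Sat(EX a) = {s : some successor in {q1, q3, q5}} = {q0, q3, q4, q5}
Sat((a & r) | (EX a)) = {q0, q1, q3, q4, q5}
AG ((a & r) | (EX a)): greatest fixpoint, start Z0 = {q0, q1, q3, q4, q5}, keep only states in Sat with every successor in Z. Z1 = {q1, q3, q4, q5}; fixed.
Sat(AG ((a & r) | (EX a))) = {q1, q3, q4, q5}
q3 ∈ Sat(AG ((a & r) | (EX a))) = {q1, q3, q4, q5}, so the formula holds at q3.

Yes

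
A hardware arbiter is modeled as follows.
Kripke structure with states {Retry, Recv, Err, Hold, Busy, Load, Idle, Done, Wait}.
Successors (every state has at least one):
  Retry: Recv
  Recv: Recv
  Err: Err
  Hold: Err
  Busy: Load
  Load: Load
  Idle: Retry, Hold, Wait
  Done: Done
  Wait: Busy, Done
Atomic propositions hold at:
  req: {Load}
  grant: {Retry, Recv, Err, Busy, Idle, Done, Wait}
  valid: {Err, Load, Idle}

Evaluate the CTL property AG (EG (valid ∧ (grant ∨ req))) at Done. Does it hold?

No

Sat(grant ∨ req) = {Retry, Recv, Err, Busy, Load, Idle, Done, Wait}
Sat(valid ∧ (grant ∨ req)) = {Err, Load, Idle}
EG (valid ∧ (grant ∨ req)): greatest fixpoint, start Z0 = {Err, Load, Idle}, keep only states in Sat with some successor in Z. Z1 = {Err, Load}; fixed.
Sat(EG (valid ∧ (grant ∨ req))) = {Err, Load}
AG (EG (valid ∧ (grant ∨ req))): greatest fixpoint, start Z0 = {Err, Load}, keep only states in Sat with every successor in Z. Already a fixed point.
Sat(AG (EG (valid ∧ (grant ∨ req)))) = {Err, Load}
Done ∉ Sat(AG (EG (valid ∧ (grant ∨ req)))) = {Err, Load}, so the formula does not hold at Done.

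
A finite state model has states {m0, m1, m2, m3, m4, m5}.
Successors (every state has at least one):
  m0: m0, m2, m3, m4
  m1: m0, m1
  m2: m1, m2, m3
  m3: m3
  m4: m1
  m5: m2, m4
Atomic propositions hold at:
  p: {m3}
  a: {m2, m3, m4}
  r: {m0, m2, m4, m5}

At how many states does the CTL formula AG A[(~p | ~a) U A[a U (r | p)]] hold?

Sat(~p) = {m0, m1, m2, m4, m5}
Sat(~a) = {m0, m1, m5}
Sat(~p | ~a) = {m0, m1, m2, m4, m5}
Sat(r | p) = {m0, m2, m3, m4, m5}
A[a U (r | p)]: least fixpoint, start Z0 = Sat((r | p)) = {m0, m2, m3, m4, m5}, add states in Sat(a) with every successor in Z. Already a fixed point.
Sat(A[a U (r | p)]) = {m0, m2, m3, m4, m5}
A[(~p | ~a) U A[a U (r | p)]]: least fixpoint, start Z0 = Sat(A[a U (r | p)]) = {m0, m2, m3, m4, m5}, add states in Sat(~p | ~a) with every successor in Z. Already a fixed point.
Sat(A[(~p | ~a) U A[a U (r | p)]]) = {m0, m2, m3, m4, m5}
AG A[(~p | ~a) U A[a U (r | p)]]: greatest fixpoint, start Z0 = {m0, m2, m3, m4, m5}, keep only states in Sat with every successor in Z. Z1 = {m0, m3, m5}; Z2 = {m3}; fixed.
Sat(AG A[(~p | ~a) U A[a U (r | p)]]) = {m3}
|Sat(AG A[(~p | ~a) U A[a U (r | p)]])| = |{m3}| = 1.

1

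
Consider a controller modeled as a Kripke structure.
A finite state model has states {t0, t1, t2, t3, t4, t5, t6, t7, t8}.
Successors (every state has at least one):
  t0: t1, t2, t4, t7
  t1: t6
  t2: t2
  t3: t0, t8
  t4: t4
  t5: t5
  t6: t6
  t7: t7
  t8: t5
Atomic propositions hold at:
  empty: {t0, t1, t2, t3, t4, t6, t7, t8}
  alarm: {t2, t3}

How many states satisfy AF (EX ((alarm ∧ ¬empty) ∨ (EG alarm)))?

Sat(¬empty) = {t5}
Sat(alarm ∧ ¬empty) = ∅
EG alarm: greatest fixpoint, start Z0 = {t2, t3}, keep only states in Sat with some successor in Z. Z1 = {t2}; fixed.
Sat(EG alarm) = {t2}
Sat((alarm ∧ ¬empty) ∨ (EG alarm)) = {t2}
Sat(EX ((alarm ∧ ¬empty) ∨ (EG alarm))) = {s : some successor in {t2}} = {t0, t2}
AF (EX ((alarm ∧ ¬empty) ∨ (EG alarm))): least fixpoint, start Z0 = {t0, t2}, add states with every successor in Z. Already a fixed point.
Sat(AF (EX ((alarm ∧ ¬empty) ∨ (EG alarm)))) = {t0, t2}
|Sat(AF (EX ((alarm ∧ ¬empty) ∨ (EG alarm))))| = |{t0, t2}| = 2.

2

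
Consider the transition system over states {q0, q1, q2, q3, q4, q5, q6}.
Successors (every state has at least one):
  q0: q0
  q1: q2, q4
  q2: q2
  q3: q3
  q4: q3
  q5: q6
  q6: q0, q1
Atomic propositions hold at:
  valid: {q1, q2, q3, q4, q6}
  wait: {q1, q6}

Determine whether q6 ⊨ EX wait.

Yes

Sat(EX wait) = {s : some successor in {q1, q6}} = {q5, q6}
q6 ∈ Sat(EX wait) = {q5, q6}, so the formula holds at q6.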